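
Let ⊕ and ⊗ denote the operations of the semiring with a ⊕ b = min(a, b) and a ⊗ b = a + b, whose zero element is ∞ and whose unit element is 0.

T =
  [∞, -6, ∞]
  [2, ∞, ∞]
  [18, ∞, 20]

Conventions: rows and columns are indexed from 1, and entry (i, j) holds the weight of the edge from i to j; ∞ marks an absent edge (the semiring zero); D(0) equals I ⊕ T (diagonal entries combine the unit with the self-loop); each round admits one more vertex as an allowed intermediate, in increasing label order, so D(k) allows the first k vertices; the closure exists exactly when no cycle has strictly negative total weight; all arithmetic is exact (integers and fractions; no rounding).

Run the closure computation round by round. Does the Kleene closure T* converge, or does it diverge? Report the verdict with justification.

D(0):
  [0, -6, ∞]
  [2, 0, ∞]
  [18, ∞, 0]
Detection: at round 1, diagonal entry (2, 2) turns strictly negative.
Key observation: the cycle 2->1->2 has total weight 2 + (-6), which is strictly negative.
Answer: DIVERGES — negative cycle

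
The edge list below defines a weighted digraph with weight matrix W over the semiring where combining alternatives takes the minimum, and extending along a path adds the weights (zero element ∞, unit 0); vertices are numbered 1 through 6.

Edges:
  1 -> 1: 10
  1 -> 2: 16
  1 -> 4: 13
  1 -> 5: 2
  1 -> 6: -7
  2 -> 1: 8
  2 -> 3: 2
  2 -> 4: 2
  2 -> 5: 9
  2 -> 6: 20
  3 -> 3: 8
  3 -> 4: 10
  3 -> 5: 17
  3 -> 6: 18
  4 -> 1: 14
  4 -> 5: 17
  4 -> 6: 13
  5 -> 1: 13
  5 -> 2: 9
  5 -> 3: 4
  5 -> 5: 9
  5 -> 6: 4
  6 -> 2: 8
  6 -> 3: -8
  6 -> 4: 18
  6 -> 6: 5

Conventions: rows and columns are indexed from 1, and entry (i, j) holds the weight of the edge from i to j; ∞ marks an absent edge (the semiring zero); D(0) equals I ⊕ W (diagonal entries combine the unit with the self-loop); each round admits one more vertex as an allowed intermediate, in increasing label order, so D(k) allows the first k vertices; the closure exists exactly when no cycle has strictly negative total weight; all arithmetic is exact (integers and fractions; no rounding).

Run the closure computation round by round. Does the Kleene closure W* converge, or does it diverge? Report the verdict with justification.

D(0):
  [0, 16, ∞, 13, 2, -7]
  [8, 0, 2, 2, 9, 20]
  [∞, ∞, 0, 10, 17, 18]
  [14, ∞, ∞, 0, 17, 13]
  [13, 9, 4, ∞, 0, 4]
  [∞, 8, -8, 18, ∞, 0]
D(1):
  [0, 16, ∞, 13, 2, -7]
  [8, 0, 2, 2, 9, 1]
  [∞, ∞, 0, 10, 17, 18]
  [14, 30, ∞, 0, 16, 7]
  [13, 9, 4, 26, 0, 4]
  [∞, 8, -8, 18, ∞, 0]
D(2):
  [0, 16, 18, 13, 2, -7]
  [8, 0, 2, 2, 9, 1]
  [∞, ∞, 0, 10, 17, 18]
  [14, 30, 32, 0, 16, 7]
  [13, 9, 4, 11, 0, 4]
  [16, 8, -8, 10, 17, 0]
D(3):
  [0, 16, 18, 13, 2, -7]
  [8, 0, 2, 2, 9, 1]
  [∞, ∞, 0, 10, 17, 18]
  [14, 30, 32, 0, 16, 7]
  [13, 9, 4, 11, 0, 4]
  [16, 8, -8, 2, 9, 0]
D(4):
  [0, 16, 18, 13, 2, -7]
  [8, 0, 2, 2, 9, 1]
  [24, 40, 0, 10, 17, 17]
  [14, 30, 32, 0, 16, 7]
  [13, 9, 4, 11, 0, 4]
  [16, 8, -8, 2, 9, 0]
D(5):
  [0, 11, 6, 13, 2, -7]
  [8, 0, 2, 2, 9, 1]
  [24, 26, 0, 10, 17, 17]
  [14, 25, 20, 0, 16, 7]
  [13, 9, 4, 11, 0, 4]
  [16, 8, -8, 2, 9, 0]
D(6):
  [0, 1, -15, -5, 2, -7]
  [8, 0, -7, 2, 9, 1]
  [24, 25, 0, 10, 17, 17]
  [14, 15, -1, 0, 16, 7]
  [13, 9, -4, 6, 0, 4]
  [16, 8, -8, 2, 9, 0]
Key observation: every diagonal entry stays at the unit through all rounds, so no improving cycle exists.
Answer: CONVERGES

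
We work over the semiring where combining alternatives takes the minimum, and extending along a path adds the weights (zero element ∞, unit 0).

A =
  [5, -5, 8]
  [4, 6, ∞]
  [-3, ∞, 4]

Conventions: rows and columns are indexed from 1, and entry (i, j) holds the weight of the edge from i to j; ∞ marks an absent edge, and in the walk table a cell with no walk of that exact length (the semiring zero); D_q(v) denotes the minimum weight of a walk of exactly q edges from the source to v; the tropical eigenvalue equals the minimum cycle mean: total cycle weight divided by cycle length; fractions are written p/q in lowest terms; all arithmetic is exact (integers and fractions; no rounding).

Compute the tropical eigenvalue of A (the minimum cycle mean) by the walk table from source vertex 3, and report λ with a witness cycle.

q=0: [∞, ∞, 0]
q=1: [-3, ∞, 4]
q=2: [1, -8, 5]
q=3: [-4, -4, 9]
Optimal cycle mean attained by: cycle 1->2->1, total (-5) + 4, length 2.
Answer: λ = -1/2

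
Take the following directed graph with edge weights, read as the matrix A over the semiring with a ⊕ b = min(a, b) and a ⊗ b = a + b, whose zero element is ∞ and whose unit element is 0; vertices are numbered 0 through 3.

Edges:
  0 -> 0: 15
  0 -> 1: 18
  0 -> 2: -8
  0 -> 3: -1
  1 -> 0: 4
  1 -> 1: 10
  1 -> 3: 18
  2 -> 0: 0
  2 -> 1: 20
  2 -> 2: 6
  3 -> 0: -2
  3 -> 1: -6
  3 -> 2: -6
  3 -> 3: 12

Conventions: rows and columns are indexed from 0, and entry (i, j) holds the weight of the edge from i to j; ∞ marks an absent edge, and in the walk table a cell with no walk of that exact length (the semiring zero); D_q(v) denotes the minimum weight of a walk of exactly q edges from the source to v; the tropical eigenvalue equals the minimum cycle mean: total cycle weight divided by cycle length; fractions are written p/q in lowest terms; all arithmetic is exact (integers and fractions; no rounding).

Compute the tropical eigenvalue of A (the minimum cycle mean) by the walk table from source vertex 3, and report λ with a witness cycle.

q=0: [∞, ∞, ∞, 0]
q=1: [-2, -6, -6, 12]
q=2: [-6, 4, -10, -3]
q=3: [-10, -9, -14, -7]
q=4: [-14, -13, -18, -11]
Optimal cycle mean attained by: cycle 0->2->0, total (-8) + 0, length 2.
Answer: λ = -4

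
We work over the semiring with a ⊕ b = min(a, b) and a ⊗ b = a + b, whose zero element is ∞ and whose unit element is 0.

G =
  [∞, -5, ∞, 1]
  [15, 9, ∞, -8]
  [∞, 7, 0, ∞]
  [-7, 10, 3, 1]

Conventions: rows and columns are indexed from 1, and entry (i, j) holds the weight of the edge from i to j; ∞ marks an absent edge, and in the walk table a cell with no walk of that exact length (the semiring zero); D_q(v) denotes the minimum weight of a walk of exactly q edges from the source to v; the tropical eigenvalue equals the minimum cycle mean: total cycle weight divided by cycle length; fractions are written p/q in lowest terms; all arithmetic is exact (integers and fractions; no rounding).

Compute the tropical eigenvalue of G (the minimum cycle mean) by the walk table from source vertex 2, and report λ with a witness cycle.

q=0: [∞, 0, ∞, ∞]
q=1: [15, 9, ∞, -8]
q=2: [-15, 2, -5, -7]
q=3: [-14, -20, -5, -14]
q=4: [-21, -19, -11, -28]
Optimal cycle mean attained by: cycle 1->2->4->1, total (-5) + (-8) + (-7), length 3.
Answer: λ = -20/3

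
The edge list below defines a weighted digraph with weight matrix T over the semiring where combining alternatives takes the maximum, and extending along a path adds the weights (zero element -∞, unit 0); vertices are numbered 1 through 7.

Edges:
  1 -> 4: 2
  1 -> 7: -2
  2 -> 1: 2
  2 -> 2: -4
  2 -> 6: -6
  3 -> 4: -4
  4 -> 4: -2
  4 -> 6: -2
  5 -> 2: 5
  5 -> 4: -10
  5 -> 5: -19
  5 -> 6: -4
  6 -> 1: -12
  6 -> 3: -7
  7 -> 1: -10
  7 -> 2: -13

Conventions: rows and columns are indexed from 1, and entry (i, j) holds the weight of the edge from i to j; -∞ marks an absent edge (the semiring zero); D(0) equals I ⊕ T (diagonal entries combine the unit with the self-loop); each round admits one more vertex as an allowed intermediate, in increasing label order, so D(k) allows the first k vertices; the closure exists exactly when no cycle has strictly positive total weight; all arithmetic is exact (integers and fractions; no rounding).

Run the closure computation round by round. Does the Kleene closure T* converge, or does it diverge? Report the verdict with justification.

D(0):
  [0, -∞, -∞, 2, -∞, -∞, -2]
  [2, 0, -∞, -∞, -∞, -6, -∞]
  [-∞, -∞, 0, -4, -∞, -∞, -∞]
  [-∞, -∞, -∞, 0, -∞, -2, -∞]
  [-∞, 5, -∞, -10, 0, -4, -∞]
  [-12, -∞, -7, -∞, -∞, 0, -∞]
  [-10, -13, -∞, -∞, -∞, -∞, 0]
D(1):
  [0, -∞, -∞, 2, -∞, -∞, -2]
  [2, 0, -∞, 4, -∞, -6, 0]
  [-∞, -∞, 0, -4, -∞, -∞, -∞]
  [-∞, -∞, -∞, 0, -∞, -2, -∞]
  [-∞, 5, -∞, -10, 0, -4, -∞]
  [-12, -∞, -7, -10, -∞, 0, -14]
  [-10, -13, -∞, -8, -∞, -∞, 0]
D(2):
  [0, -∞, -∞, 2, -∞, -∞, -2]
  [2, 0, -∞, 4, -∞, -6, 0]
  [-∞, -∞, 0, -4, -∞, -∞, -∞]
  [-∞, -∞, -∞, 0, -∞, -2, -∞]
  [7, 5, -∞, 9, 0, -1, 5]
  [-12, -∞, -7, -10, -∞, 0, -14]
  [-10, -13, -∞, -8, -∞, -19, 0]
D(3):
  [0, -∞, -∞, 2, -∞, -∞, -2]
  [2, 0, -∞, 4, -∞, -6, 0]
  [-∞, -∞, 0, -4, -∞, -∞, -∞]
  [-∞, -∞, -∞, 0, -∞, -2, -∞]
  [7, 5, -∞, 9, 0, -1, 5]
  [-12, -∞, -7, -10, -∞, 0, -14]
  [-10, -13, -∞, -8, -∞, -19, 0]
D(4):
  [0, -∞, -∞, 2, -∞, 0, -2]
  [2, 0, -∞, 4, -∞, 2, 0]
  [-∞, -∞, 0, -4, -∞, -6, -∞]
  [-∞, -∞, -∞, 0, -∞, -2, -∞]
  [7, 5, -∞, 9, 0, 7, 5]
  [-12, -∞, -7, -10, -∞, 0, -14]
  [-10, -13, -∞, -8, -∞, -10, 0]
D(5):
  [0, -∞, -∞, 2, -∞, 0, -2]
  [2, 0, -∞, 4, -∞, 2, 0]
  [-∞, -∞, 0, -4, -∞, -6, -∞]
  [-∞, -∞, -∞, 0, -∞, -2, -∞]
  [7, 5, -∞, 9, 0, 7, 5]
  [-12, -∞, -7, -10, -∞, 0, -14]
  [-10, -13, -∞, -8, -∞, -10, 0]
D(6):
  [0, -∞, -7, 2, -∞, 0, -2]
  [2, 0, -5, 4, -∞, 2, 0]
  [-18, -∞, 0, -4, -∞, -6, -20]
  [-14, -∞, -9, 0, -∞, -2, -16]
  [7, 5, 0, 9, 0, 7, 5]
  [-12, -∞, -7, -10, -∞, 0, -14]
  [-10, -13, -17, -8, -∞, -10, 0]
D(7):
  [0, -15, -7, 2, -∞, 0, -2]
  [2, 0, -5, 4, -∞, 2, 0]
  [-18, -33, 0, -4, -∞, -6, -20]
  [-14, -29, -9, 0, -∞, -2, -16]
  [7, 5, 0, 9, 0, 7, 5]
  [-12, -27, -7, -10, -∞, 0, -14]
  [-10, -13, -17, -8, -∞, -10, 0]
Key observation: every diagonal entry stays at the unit through all rounds, so no improving cycle exists.
Answer: CONVERGES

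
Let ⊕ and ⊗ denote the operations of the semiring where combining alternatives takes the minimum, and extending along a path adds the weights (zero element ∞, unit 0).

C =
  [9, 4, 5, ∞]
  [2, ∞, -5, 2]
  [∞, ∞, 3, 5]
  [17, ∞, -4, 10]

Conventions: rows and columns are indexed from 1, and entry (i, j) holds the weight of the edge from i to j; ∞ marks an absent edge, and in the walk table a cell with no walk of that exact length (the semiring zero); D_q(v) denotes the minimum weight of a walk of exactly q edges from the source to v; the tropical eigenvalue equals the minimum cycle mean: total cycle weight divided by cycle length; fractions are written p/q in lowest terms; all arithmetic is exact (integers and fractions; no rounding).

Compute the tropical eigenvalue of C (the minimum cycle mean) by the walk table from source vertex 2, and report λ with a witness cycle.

q=0: [∞, 0, ∞, ∞]
q=1: [2, ∞, -5, 2]
q=2: [11, 6, -2, 0]
q=3: [8, 15, -4, 3]
q=4: [17, 12, -1, 1]
Optimal cycle mean attained by: cycle 3->4->3, total 5 + (-4), length 2.
Answer: λ = 1/2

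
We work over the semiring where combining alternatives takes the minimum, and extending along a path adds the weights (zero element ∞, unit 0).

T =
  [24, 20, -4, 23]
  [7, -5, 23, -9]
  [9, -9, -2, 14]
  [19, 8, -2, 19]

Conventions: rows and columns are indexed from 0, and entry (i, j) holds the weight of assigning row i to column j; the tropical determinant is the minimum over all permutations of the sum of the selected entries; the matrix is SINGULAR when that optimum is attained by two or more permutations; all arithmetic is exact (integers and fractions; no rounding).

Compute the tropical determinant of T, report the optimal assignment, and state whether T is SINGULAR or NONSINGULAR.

σ = (0, 1, 2, 3): 24 + (-5) + (-2) + 19 = 36
σ = (0, 1, 3, 2): 24 + (-5) + 14 + (-2) = 31
σ = (0, 2, 1, 3): 24 + 23 + (-9) + 19 = 57
σ = (0, 2, 3, 1): 24 + 23 + 14 + 8 = 69
σ = (0, 3, 1, 2): 24 + (-9) + (-9) + (-2) = 4
σ = (0, 3, 2, 1): 24 + (-9) + (-2) + 8 = 21
σ = (1, 0, 2, 3): 20 + 7 + (-2) + 19 = 44
σ = (1, 0, 3, 2): 20 + 7 + 14 + (-2) = 39
σ = (1, 2, 0, 3): 20 + 23 + 9 + 19 = 71
σ = (1, 2, 3, 0): 20 + 23 + 14 + 19 = 76
σ = (1, 3, 0, 2): 20 + (-9) + 9 + (-2) = 18
σ = (1, 3, 2, 0): 20 + (-9) + (-2) + 19 = 28
σ = (2, 0, 1, 3): (-4) + 7 + (-9) + 19 = 13
σ = (2, 0, 3, 1): (-4) + 7 + 14 + 8 = 25
σ = (2, 1, 0, 3): (-4) + (-5) + 9 + 19 = 19
σ = (2, 1, 3, 0): (-4) + (-5) + 14 + 19 = 24
σ = (2, 3, 0, 1): (-4) + (-9) + 9 + 8 = 4
σ = (2, 3, 1, 0): (-4) + (-9) + (-9) + 19 = -3
σ = (3, 0, 1, 2): 23 + 7 + (-9) + (-2) = 19
σ = (3, 0, 2, 1): 23 + 7 + (-2) + 8 = 36
σ = (3, 1, 0, 2): 23 + (-5) + 9 + (-2) = 25
σ = (3, 1, 2, 0): 23 + (-5) + (-2) + 19 = 35
σ = (3, 2, 0, 1): 23 + 23 + 9 + 8 = 63
σ = (3, 2, 1, 0): 23 + 23 + (-9) + 19 = 56
Optimal value attained by: σ = (2, 3, 1, 0).
Answer: det⊕(T) = -3; verdict: NONSINGULAR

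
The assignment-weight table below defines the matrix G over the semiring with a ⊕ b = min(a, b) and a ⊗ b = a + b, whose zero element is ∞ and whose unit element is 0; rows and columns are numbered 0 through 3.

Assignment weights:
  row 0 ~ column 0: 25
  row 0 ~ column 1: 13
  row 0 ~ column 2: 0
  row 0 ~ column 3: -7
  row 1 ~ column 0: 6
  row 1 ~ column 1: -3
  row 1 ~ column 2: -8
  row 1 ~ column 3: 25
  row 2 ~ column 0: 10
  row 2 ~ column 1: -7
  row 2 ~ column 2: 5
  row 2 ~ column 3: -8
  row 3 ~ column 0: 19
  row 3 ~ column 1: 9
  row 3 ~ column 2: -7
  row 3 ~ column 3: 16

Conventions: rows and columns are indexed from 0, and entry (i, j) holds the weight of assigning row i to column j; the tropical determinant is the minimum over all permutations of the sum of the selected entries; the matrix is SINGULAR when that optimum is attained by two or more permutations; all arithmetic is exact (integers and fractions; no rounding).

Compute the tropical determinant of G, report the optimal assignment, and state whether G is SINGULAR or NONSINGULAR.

σ = (0, 1, 2, 3): 25 + (-3) + 5 + 16 = 43
σ = (0, 1, 3, 2): 25 + (-3) + (-8) + (-7) = 7
σ = (0, 2, 1, 3): 25 + (-8) + (-7) + 16 = 26
σ = (0, 2, 3, 1): 25 + (-8) + (-8) + 9 = 18
σ = (0, 3, 1, 2): 25 + 25 + (-7) + (-7) = 36
σ = (0, 3, 2, 1): 25 + 25 + 5 + 9 = 64
σ = (1, 0, 2, 3): 13 + 6 + 5 + 16 = 40
σ = (1, 0, 3, 2): 13 + 6 + (-8) + (-7) = 4
σ = (1, 2, 0, 3): 13 + (-8) + 10 + 16 = 31
σ = (1, 2, 3, 0): 13 + (-8) + (-8) + 19 = 16
σ = (1, 3, 0, 2): 13 + 25 + 10 + (-7) = 41
σ = (1, 3, 2, 0): 13 + 25 + 5 + 19 = 62
σ = (2, 0, 1, 3): 0 + 6 + (-7) + 16 = 15
σ = (2, 0, 3, 1): 0 + 6 + (-8) + 9 = 7
σ = (2, 1, 0, 3): 0 + (-3) + 10 + 16 = 23
σ = (2, 1, 3, 0): 0 + (-3) + (-8) + 19 = 8
σ = (2, 3, 0, 1): 0 + 25 + 10 + 9 = 44
σ = (2, 3, 1, 0): 0 + 25 + (-7) + 19 = 37
σ = (3, 0, 1, 2): (-7) + 6 + (-7) + (-7) = -15
σ = (3, 0, 2, 1): (-7) + 6 + 5 + 9 = 13
σ = (3, 1, 0, 2): (-7) + (-3) + 10 + (-7) = -7
σ = (3, 1, 2, 0): (-7) + (-3) + 5 + 19 = 14
σ = (3, 2, 0, 1): (-7) + (-8) + 10 + 9 = 4
σ = (3, 2, 1, 0): (-7) + (-8) + (-7) + 19 = -3
Optimal value attained by: σ = (3, 0, 1, 2).
Answer: det⊕(G) = -15; verdict: NONSINGULAR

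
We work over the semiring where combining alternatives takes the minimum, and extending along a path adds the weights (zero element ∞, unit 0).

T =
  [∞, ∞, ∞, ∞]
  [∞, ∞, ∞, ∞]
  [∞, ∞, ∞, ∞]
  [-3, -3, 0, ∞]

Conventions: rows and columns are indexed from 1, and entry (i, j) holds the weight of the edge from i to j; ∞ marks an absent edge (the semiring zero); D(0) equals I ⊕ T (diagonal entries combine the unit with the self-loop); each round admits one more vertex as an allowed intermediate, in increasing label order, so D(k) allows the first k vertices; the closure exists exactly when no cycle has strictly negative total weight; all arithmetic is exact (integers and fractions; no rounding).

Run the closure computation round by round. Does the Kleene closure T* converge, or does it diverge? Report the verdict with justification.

D(0):
  [0, ∞, ∞, ∞]
  [∞, 0, ∞, ∞]
  [∞, ∞, 0, ∞]
  [-3, -3, 0, 0]
D(1):
  [0, ∞, ∞, ∞]
  [∞, 0, ∞, ∞]
  [∞, ∞, 0, ∞]
  [-3, -3, 0, 0]
D(2):
  [0, ∞, ∞, ∞]
  [∞, 0, ∞, ∞]
  [∞, ∞, 0, ∞]
  [-3, -3, 0, 0]
D(3):
  [0, ∞, ∞, ∞]
  [∞, 0, ∞, ∞]
  [∞, ∞, 0, ∞]
  [-3, -3, 0, 0]
D(4):
  [0, ∞, ∞, ∞]
  [∞, 0, ∞, ∞]
  [∞, ∞, 0, ∞]
  [-3, -3, 0, 0]
Key observation: every diagonal entry stays at the unit through all rounds, so no improving cycle exists.
Answer: CONVERGES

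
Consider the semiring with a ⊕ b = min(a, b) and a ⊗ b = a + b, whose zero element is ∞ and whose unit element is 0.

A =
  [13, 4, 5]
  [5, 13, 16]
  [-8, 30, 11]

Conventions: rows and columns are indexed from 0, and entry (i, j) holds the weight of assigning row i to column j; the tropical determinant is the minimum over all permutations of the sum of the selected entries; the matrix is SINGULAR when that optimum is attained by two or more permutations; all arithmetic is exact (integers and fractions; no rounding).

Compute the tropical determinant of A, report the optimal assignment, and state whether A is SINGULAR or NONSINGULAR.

σ = (0, 1, 2): 13 + 13 + 11 = 37
σ = (0, 2, 1): 13 + 16 + 30 = 59
σ = (1, 0, 2): 4 + 5 + 11 = 20
σ = (1, 2, 0): 4 + 16 + (-8) = 12
σ = (2, 0, 1): 5 + 5 + 30 = 40
σ = (2, 1, 0): 5 + 13 + (-8) = 10
Optimal value attained by: σ = (2, 1, 0).
Answer: det⊕(A) = 10; verdict: NONSINGULAR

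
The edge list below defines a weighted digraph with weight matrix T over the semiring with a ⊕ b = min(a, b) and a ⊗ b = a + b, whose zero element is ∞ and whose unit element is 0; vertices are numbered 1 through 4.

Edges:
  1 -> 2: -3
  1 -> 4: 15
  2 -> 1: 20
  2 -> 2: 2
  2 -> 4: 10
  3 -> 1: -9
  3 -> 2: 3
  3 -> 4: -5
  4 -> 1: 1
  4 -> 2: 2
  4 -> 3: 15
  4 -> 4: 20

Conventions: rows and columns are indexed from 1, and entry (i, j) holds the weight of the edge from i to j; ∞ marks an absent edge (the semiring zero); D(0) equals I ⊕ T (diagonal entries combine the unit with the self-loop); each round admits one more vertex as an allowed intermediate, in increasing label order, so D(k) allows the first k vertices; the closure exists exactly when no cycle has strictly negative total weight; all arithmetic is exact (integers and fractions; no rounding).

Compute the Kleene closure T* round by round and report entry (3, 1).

D(0):
  [0, -3, ∞, 15]
  [20, 0, ∞, 10]
  [-9, 3, 0, -5]
  [1, 2, 15, 0]
D(1):
  [0, -3, ∞, 15]
  [20, 0, ∞, 10]
  [-9, -12, 0, -5]
  [1, -2, 15, 0]
D(2):
  [0, -3, ∞, 7]
  [20, 0, ∞, 10]
  [-9, -12, 0, -5]
  [1, -2, 15, 0]
D(3):
  [0, -3, ∞, 7]
  [20, 0, ∞, 10]
  [-9, -12, 0, -5]
  [1, -2, 15, 0]
D(4):
  [0, -3, 22, 7]
  [11, 0, 25, 10]
  [-9, -12, 0, -5]
  [1, -2, 15, 0]
Answer: T*[3][1] = -9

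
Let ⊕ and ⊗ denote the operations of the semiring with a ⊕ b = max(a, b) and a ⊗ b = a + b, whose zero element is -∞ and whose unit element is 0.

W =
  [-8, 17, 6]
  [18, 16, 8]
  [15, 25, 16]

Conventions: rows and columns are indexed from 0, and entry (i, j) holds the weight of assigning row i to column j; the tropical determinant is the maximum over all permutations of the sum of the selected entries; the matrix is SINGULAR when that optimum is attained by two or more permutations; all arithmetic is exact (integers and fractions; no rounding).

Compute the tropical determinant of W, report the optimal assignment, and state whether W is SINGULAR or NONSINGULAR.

σ = (0, 1, 2): (-8) + 16 + 16 = 24
σ = (0, 2, 1): (-8) + 8 + 25 = 25
σ = (1, 0, 2): 17 + 18 + 16 = 51
σ = (1, 2, 0): 17 + 8 + 15 = 40
σ = (2, 0, 1): 6 + 18 + 25 = 49
σ = (2, 1, 0): 6 + 16 + 15 = 37
Optimal value attained by: σ = (1, 0, 2).
Answer: det⊕(W) = 51; verdict: NONSINGULAR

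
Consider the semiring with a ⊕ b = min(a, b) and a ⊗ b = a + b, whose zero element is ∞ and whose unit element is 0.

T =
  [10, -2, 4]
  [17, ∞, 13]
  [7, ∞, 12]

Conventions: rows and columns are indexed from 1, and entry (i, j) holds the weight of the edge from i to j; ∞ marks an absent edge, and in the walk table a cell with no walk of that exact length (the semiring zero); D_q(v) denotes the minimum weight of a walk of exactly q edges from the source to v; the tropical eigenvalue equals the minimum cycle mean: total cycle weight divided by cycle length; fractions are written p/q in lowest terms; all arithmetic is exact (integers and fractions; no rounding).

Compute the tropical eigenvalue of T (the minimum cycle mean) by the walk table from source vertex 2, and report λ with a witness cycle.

q=0: [∞, 0, ∞]
q=1: [17, ∞, 13]
q=2: [20, 15, 21]
q=3: [28, 18, 24]
Optimal cycle mean attained by: cycle 1->3->1, total 4 + 7, length 2.
Answer: λ = 11/2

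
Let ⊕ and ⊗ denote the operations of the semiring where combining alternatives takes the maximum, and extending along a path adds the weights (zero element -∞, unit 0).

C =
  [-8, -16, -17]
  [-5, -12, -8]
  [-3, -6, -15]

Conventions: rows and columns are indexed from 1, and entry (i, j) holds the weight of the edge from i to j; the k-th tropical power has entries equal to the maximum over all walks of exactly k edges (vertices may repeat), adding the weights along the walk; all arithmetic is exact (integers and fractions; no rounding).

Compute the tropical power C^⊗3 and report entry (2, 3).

C^⊗2:
  [-16, -23, -24]
  [-11, -14, -20]
  [-11, -18, -14]
C^⊗3:
  [-24, -30, -31]
  [-19, -26, -22]
  [-17, -20, -26]
Key observation: the optimum is the walk 2->3->2->3, with weight (-8) + (-6) + (-8) = -22.
Optimal value attained by: walk 2->3->2->3.
Answer: (C^⊗3)[2][3] = -22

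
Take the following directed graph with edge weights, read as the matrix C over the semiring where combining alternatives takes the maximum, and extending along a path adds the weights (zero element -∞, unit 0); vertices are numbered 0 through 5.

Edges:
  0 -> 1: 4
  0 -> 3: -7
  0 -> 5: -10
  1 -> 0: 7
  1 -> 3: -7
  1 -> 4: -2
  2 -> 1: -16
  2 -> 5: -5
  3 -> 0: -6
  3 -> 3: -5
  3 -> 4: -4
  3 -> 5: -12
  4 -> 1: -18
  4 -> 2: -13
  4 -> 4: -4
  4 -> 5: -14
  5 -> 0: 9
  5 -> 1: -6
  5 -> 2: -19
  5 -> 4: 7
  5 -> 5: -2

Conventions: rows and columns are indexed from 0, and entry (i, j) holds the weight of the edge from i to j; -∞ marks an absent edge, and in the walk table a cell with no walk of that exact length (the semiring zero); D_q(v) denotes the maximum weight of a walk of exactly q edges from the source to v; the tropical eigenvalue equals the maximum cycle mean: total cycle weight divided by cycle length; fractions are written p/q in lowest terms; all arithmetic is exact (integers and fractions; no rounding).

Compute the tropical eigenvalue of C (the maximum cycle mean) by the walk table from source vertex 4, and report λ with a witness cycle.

q=0: [-∞, -∞, -∞, -∞, 0, -∞]
q=1: [-∞, -18, -13, -∞, -4, -14]
q=2: [-5, -20, -17, -25, -7, -16]
q=3: [-7, -1, -20, -12, -9, -15]
q=4: [6, -3, -22, -8, -3, -17]
q=5: [4, 10, -16, -1, -5, -4]
q=6: [17, 8, -18, 3, 8, -6]
Optimal cycle mean attained by: cycle 0->1->0, total 4 + 7, length 2.
Answer: λ = 11/2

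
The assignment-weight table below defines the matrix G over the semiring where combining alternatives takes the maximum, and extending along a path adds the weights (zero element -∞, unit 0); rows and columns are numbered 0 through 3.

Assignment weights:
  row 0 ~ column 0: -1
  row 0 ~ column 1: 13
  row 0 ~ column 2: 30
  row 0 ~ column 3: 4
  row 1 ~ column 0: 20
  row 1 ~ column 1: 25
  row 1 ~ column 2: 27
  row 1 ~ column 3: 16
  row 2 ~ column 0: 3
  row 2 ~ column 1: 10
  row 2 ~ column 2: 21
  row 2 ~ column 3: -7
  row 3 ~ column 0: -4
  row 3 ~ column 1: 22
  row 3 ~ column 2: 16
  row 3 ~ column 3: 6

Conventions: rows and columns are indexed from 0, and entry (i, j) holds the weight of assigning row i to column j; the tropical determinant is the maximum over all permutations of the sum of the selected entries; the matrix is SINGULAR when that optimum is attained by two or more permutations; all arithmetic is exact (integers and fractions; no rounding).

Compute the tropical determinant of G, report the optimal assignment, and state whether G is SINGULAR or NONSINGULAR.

σ = (0, 1, 2, 3): (-1) + 25 + 21 + 6 = 51
σ = (0, 1, 3, 2): (-1) + 25 + (-7) + 16 = 33
σ = (0, 2, 1, 3): (-1) + 27 + 10 + 6 = 42
σ = (0, 2, 3, 1): (-1) + 27 + (-7) + 22 = 41
σ = (0, 3, 1, 2): (-1) + 16 + 10 + 16 = 41
σ = (0, 3, 2, 1): (-1) + 16 + 21 + 22 = 58
σ = (1, 0, 2, 3): 13 + 20 + 21 + 6 = 60
σ = (1, 0, 3, 2): 13 + 20 + (-7) + 16 = 42
σ = (1, 2, 0, 3): 13 + 27 + 3 + 6 = 49
σ = (1, 2, 3, 0): 13 + 27 + (-7) + (-4) = 29
σ = (1, 3, 0, 2): 13 + 16 + 3 + 16 = 48
σ = (1, 3, 2, 0): 13 + 16 + 21 + (-4) = 46
σ = (2, 0, 1, 3): 30 + 20 + 10 + 6 = 66
σ = (2, 0, 3, 1): 30 + 20 + (-7) + 22 = 65
σ = (2, 1, 0, 3): 30 + 25 + 3 + 6 = 64
σ = (2, 1, 3, 0): 30 + 25 + (-7) + (-4) = 44
σ = (2, 3, 0, 1): 30 + 16 + 3 + 22 = 71
σ = (2, 3, 1, 0): 30 + 16 + 10 + (-4) = 52
σ = (3, 0, 1, 2): 4 + 20 + 10 + 16 = 50
σ = (3, 0, 2, 1): 4 + 20 + 21 + 22 = 67
σ = (3, 1, 0, 2): 4 + 25 + 3 + 16 = 48
σ = (3, 1, 2, 0): 4 + 25 + 21 + (-4) = 46
σ = (3, 2, 0, 1): 4 + 27 + 3 + 22 = 56
σ = (3, 2, 1, 0): 4 + 27 + 10 + (-4) = 37
Optimal value attained by: σ = (2, 3, 0, 1).
Answer: det⊕(G) = 71; verdict: NONSINGULAR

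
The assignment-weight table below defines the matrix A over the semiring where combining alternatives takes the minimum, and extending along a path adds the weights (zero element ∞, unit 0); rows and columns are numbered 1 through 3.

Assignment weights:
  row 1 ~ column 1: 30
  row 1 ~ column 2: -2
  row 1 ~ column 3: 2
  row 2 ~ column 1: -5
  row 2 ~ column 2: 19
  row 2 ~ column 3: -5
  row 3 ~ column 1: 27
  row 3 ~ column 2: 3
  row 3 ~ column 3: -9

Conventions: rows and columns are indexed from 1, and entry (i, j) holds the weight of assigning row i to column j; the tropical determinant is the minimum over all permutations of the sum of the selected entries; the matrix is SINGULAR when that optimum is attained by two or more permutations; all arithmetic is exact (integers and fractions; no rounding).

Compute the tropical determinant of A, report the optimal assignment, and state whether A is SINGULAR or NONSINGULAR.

σ = (1, 2, 3): 30 + 19 + (-9) = 40
σ = (1, 3, 2): 30 + (-5) + 3 = 28
σ = (2, 1, 3): (-2) + (-5) + (-9) = -16
σ = (2, 3, 1): (-2) + (-5) + 27 = 20
σ = (3, 1, 2): 2 + (-5) + 3 = 0
σ = (3, 2, 1): 2 + 19 + 27 = 48
Optimal value attained by: σ = (2, 1, 3).
Answer: det⊕(A) = -16; verdict: NONSINGULAR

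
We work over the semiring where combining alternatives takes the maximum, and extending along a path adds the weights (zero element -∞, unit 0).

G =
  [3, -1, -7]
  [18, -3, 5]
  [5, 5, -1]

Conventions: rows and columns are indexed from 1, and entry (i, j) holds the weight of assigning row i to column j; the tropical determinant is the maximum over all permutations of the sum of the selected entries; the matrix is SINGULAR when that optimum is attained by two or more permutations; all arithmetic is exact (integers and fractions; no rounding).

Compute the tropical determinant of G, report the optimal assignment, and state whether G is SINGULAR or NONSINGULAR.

σ = (1, 2, 3): 3 + (-3) + (-1) = -1
σ = (1, 3, 2): 3 + 5 + 5 = 13
σ = (2, 1, 3): (-1) + 18 + (-1) = 16
σ = (2, 3, 1): (-1) + 5 + 5 = 9
σ = (3, 1, 2): (-7) + 18 + 5 = 16
σ = (3, 2, 1): (-7) + (-3) + 5 = -5
Optimal value attained by: σ = (2, 1, 3).
Answer: det⊕(G) = 16; verdict: SINGULAR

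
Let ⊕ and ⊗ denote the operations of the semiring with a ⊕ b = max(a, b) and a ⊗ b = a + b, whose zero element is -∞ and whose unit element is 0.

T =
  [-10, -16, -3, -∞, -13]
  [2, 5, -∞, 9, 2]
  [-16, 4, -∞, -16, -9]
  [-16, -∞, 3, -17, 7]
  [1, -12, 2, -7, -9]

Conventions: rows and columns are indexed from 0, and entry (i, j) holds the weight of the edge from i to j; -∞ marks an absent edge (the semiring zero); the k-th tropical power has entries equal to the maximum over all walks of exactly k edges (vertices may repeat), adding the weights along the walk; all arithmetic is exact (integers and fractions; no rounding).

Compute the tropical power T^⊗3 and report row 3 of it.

T^⊗2:
  [-12, 1, -11, -7, -12]
  [7, 10, 12, 14, 16]
  [6, 9, -7, 13, 6]
  [8, 7, 9, 0, -2]
  [-8, 6, -2, -3, 0]
T^⊗3:
  [3, 6, -4, 10, 3]
  [17, 16, 18, 19, 21]
  [11, 14, 16, 18, 20]
  [9, 13, 5, 16, 9]
  [8, 11, 2, 15, 8]
Answer: row 3 of T^⊗3 = [9, 13, 5, 16, 9]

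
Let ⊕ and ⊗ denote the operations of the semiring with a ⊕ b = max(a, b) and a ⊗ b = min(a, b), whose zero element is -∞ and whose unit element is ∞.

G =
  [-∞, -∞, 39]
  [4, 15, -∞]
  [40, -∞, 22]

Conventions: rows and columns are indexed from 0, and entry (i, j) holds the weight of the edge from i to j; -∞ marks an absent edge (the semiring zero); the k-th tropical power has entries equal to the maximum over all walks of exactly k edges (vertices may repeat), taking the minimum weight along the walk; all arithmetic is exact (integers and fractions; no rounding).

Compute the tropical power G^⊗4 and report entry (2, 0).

G^⊗2:
  [39, -∞, 22]
  [4, 15, 4]
  [22, -∞, 39]
G^⊗3:
  [22, -∞, 39]
  [4, 15, 4]
  [39, -∞, 22]
G^⊗4:
  [39, -∞, 22]
  [4, 15, 4]
  [22, -∞, 39]
Key observation: the optimum is the walk 2->0->2->2->0, with weight 40 min 39 min 22 min 40 = 22.
Optimal value attained by: walk 2->0->2->2->0.
Answer: (G^⊗4)[2][0] = 22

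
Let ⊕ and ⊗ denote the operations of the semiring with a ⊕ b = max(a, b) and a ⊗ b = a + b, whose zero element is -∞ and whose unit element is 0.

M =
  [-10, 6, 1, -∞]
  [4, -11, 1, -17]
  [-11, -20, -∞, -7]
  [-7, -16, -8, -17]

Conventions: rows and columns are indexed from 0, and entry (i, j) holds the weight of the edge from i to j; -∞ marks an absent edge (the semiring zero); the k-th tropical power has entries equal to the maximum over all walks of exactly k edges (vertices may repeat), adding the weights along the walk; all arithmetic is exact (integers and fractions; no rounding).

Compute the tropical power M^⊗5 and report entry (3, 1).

M^⊗2:
  [10, -4, 7, -6]
  [-6, 10, 5, -6]
  [-14, -5, -10, -24]
  [-12, -1, -6, -15]
M^⊗3:
  [0, 16, 11, 0]
  [14, 0, 11, -2]
  [-1, -8, -4, -17]
  [3, -6, 0, -13]
M^⊗4:
  [20, 6, 17, 4]
  [4, 20, 15, 4]
  [-4, 5, 0, -11]
  [-2, 9, 4, -7]
M^⊗5:
  [10, 26, 21, 10]
  [24, 10, 21, 8]
  [9, 2, 6, -7]
  [13, 4, 10, -3]
Key observation: the optimum is the walk 3->1->0->1->0->1, with weight (-16) + 4 + 6 + 4 + 6 = 4.
Optimal value attained by: walk 3->1->0->1->0->1.
Answer: (M^⊗5)[3][1] = 4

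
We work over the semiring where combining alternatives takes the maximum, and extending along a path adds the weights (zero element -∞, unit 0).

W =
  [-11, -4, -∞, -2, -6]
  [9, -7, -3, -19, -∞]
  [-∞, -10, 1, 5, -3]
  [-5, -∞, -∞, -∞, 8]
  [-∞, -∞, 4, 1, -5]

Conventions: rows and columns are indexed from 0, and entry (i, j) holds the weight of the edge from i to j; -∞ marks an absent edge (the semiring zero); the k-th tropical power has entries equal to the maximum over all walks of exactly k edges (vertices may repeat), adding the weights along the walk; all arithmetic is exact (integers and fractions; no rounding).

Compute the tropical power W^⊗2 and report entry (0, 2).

W^⊗2:
  [5, -11, -2, -5, 6]
  [2, 5, -2, 7, 3]
  [0, -9, 2, 6, 13]
  [-16, -9, 12, 9, 3]
  [-4, -6, 5, 9, 9]
Key observation: the optimum is the walk 0->4->2, with weight (-6) + 4 = -2.
Optimal value attained by: walk 0->4->2.
Answer: (W^⊗2)[0][2] = -2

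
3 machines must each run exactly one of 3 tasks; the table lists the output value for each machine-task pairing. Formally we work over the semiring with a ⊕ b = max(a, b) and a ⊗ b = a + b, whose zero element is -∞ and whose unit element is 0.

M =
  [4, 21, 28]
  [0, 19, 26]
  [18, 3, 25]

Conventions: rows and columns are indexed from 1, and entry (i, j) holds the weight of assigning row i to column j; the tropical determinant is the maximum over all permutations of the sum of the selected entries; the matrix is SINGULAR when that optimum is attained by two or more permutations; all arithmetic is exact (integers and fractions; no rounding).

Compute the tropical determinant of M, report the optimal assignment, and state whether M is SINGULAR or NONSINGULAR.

σ = (1, 2, 3): 4 + 19 + 25 = 48
σ = (1, 3, 2): 4 + 26 + 3 = 33
σ = (2, 1, 3): 21 + 0 + 25 = 46
σ = (2, 3, 1): 21 + 26 + 18 = 65
σ = (3, 1, 2): 28 + 0 + 3 = 31
σ = (3, 2, 1): 28 + 19 + 18 = 65
Optimal value attained by: σ = (2, 3, 1).
Answer: det⊕(M) = 65; verdict: SINGULAR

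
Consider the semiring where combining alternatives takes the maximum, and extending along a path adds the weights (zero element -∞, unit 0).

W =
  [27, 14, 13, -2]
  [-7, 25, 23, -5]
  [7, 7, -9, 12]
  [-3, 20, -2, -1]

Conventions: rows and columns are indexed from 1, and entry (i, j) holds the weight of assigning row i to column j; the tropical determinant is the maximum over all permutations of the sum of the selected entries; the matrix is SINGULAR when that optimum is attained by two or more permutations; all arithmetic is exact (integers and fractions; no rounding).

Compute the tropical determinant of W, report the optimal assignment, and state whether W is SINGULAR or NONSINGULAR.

σ = (1, 2, 3, 4): 27 + 25 + (-9) + (-1) = 42
σ = (1, 2, 4, 3): 27 + 25 + 12 + (-2) = 62
σ = (1, 3, 2, 4): 27 + 23 + 7 + (-1) = 56
σ = (1, 3, 4, 2): 27 + 23 + 12 + 20 = 82
σ = (1, 4, 2, 3): 27 + (-5) + 7 + (-2) = 27
σ = (1, 4, 3, 2): 27 + (-5) + (-9) + 20 = 33
σ = (2, 1, 3, 4): 14 + (-7) + (-9) + (-1) = -3
σ = (2, 1, 4, 3): 14 + (-7) + 12 + (-2) = 17
σ = (2, 3, 1, 4): 14 + 23 + 7 + (-1) = 43
σ = (2, 3, 4, 1): 14 + 23 + 12 + (-3) = 46
σ = (2, 4, 1, 3): 14 + (-5) + 7 + (-2) = 14
σ = (2, 4, 3, 1): 14 + (-5) + (-9) + (-3) = -3
σ = (3, 1, 2, 4): 13 + (-7) + 7 + (-1) = 12
σ = (3, 1, 4, 2): 13 + (-7) + 12 + 20 = 38
σ = (3, 2, 1, 4): 13 + 25 + 7 + (-1) = 44
σ = (3, 2, 4, 1): 13 + 25 + 12 + (-3) = 47
σ = (3, 4, 1, 2): 13 + (-5) + 7 + 20 = 35
σ = (3, 4, 2, 1): 13 + (-5) + 7 + (-3) = 12
σ = (4, 1, 2, 3): (-2) + (-7) + 7 + (-2) = -4
σ = (4, 1, 3, 2): (-2) + (-7) + (-9) + 20 = 2
σ = (4, 2, 1, 3): (-2) + 25 + 7 + (-2) = 28
σ = (4, 2, 3, 1): (-2) + 25 + (-9) + (-3) = 11
σ = (4, 3, 1, 2): (-2) + 23 + 7 + 20 = 48
σ = (4, 3, 2, 1): (-2) + 23 + 7 + (-3) = 25
Optimal value attained by: σ = (1, 3, 4, 2).
Answer: det⊕(W) = 82; verdict: NONSINGULAR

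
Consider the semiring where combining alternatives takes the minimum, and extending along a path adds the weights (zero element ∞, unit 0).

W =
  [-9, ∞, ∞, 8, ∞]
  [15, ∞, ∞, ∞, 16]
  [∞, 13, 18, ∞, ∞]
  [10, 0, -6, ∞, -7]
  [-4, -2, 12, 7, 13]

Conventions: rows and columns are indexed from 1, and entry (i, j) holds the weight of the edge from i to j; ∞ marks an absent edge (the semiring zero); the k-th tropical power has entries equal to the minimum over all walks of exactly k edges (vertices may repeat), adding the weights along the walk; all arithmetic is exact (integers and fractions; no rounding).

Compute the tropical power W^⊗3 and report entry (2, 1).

W^⊗2:
  [-18, 8, 2, -1, 1]
  [6, 14, 28, 23, 29]
  [28, 31, 36, ∞, 29]
  [-11, -9, 5, 0, 6]
  [-13, 7, 1, 4, 0]
W^⊗3:
  [-27, -1, -7, -10, -8]
  [-3, 23, 17, 14, 16]
  [19, 27, 41, 36, 42]
  [-20, 0, -6, -3, -7]
  [-22, -2, -2, -5, -3]
Key observation: the optimum is the walk 2->1->1->1, with weight 15 + (-9) + (-9) = -3.
Optimal value attained by: walk 2->1->1->1.
Answer: (W^⊗3)[2][1] = -3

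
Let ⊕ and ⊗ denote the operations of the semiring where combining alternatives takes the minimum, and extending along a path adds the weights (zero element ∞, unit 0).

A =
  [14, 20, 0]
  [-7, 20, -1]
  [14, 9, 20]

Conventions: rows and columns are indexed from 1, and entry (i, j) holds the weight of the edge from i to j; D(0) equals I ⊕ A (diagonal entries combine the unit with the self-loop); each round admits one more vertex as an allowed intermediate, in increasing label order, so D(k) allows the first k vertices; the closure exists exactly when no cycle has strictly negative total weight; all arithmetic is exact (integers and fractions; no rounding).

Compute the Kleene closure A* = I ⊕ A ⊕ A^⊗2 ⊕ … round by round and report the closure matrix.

D(0):
  [0, 20, 0]
  [-7, 0, -1]
  [14, 9, 0]
D(1):
  [0, 20, 0]
  [-7, 0, -7]
  [14, 9, 0]
D(2):
  [0, 20, 0]
  [-7, 0, -7]
  [2, 9, 0]
D(3):
  [0, 9, 0]
  [-7, 0, -7]
  [2, 9, 0]
Answer: A* = [[0, 9, 0], [-7, 0, -7], [2, 9, 0]]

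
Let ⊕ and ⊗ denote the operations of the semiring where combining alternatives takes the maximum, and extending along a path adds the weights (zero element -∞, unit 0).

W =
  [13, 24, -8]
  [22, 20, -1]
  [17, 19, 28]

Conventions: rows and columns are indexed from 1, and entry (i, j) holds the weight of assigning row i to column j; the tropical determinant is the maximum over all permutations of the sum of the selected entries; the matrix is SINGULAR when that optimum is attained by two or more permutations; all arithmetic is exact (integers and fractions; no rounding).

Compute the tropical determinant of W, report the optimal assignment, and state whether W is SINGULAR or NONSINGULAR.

σ = (1, 2, 3): 13 + 20 + 28 = 61
σ = (1, 3, 2): 13 + (-1) + 19 = 31
σ = (2, 1, 3): 24 + 22 + 28 = 74
σ = (2, 3, 1): 24 + (-1) + 17 = 40
σ = (3, 1, 2): (-8) + 22 + 19 = 33
σ = (3, 2, 1): (-8) + 20 + 17 = 29
Optimal value attained by: σ = (2, 1, 3).
Answer: det⊕(W) = 74; verdict: NONSINGULAR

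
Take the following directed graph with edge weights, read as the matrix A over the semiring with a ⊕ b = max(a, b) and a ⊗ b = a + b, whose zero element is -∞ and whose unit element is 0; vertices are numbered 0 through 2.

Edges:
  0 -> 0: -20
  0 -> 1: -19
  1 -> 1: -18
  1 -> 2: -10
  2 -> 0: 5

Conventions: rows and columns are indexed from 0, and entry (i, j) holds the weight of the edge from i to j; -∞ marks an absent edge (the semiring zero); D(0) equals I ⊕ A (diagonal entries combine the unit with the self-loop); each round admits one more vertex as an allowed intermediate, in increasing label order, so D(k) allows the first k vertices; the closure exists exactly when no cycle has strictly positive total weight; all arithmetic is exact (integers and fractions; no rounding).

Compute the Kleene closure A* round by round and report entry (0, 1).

D(0):
  [0, -19, -∞]
  [-∞, 0, -10]
  [5, -∞, 0]
D(1):
  [0, -19, -∞]
  [-∞, 0, -10]
  [5, -14, 0]
D(2):
  [0, -19, -29]
  [-∞, 0, -10]
  [5, -14, 0]
D(3):
  [0, -19, -29]
  [-5, 0, -10]
  [5, -14, 0]
Answer: A*[0][1] = -19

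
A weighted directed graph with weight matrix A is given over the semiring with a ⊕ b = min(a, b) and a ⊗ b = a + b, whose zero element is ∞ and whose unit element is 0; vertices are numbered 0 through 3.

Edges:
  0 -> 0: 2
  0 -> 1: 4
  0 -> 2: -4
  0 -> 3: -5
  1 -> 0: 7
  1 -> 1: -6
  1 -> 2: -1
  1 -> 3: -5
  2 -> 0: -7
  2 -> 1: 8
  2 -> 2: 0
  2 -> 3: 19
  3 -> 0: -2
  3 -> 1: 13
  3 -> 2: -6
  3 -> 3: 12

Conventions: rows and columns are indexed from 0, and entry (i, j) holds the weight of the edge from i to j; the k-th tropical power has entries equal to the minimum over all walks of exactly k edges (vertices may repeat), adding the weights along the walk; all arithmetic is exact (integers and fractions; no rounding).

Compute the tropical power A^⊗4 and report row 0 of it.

A^⊗2:
  [-11, -2, -11, -3]
  [-8, -12, -11, -11]
  [-7, -3, -11, -12]
  [-13, 2, -6, -7]
A^⊗3:
  [-18, -8, -15, -16]
  [-18, -18, -17, -17]
  [-18, -9, -18, -12]
  [-13, -9, -17, -18]
A^⊗4:
  [-22, -14, -22, -23]
  [-24, -24, -23, -23]
  [-25, -15, -22, -23]
  [-24, -15, -24, -18]
Answer: row 0 of A^⊗4 = [-22, -14, -22, -23]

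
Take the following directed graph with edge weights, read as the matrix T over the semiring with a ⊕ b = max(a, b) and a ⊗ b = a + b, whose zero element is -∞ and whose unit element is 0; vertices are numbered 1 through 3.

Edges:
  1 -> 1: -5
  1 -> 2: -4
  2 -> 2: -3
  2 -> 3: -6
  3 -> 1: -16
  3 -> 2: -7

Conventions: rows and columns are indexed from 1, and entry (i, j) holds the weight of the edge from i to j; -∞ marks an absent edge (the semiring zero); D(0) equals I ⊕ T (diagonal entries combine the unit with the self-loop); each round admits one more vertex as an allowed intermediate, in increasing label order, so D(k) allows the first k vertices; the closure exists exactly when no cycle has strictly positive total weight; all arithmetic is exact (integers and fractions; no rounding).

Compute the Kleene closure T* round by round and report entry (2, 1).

D(0):
  [0, -4, -∞]
  [-∞, 0, -6]
  [-16, -7, 0]
D(1):
  [0, -4, -∞]
  [-∞, 0, -6]
  [-16, -7, 0]
D(2):
  [0, -4, -10]
  [-∞, 0, -6]
  [-16, -7, 0]
D(3):
  [0, -4, -10]
  [-22, 0, -6]
  [-16, -7, 0]
Answer: T*[2][1] = -22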